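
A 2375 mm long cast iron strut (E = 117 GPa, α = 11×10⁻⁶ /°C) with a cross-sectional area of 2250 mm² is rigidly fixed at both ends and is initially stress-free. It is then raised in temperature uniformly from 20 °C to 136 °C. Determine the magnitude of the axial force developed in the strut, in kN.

P ≈ 336 kN (compressive)

Full restraint means ε = 0, so the stress is σ = EαΔT = 117×10³ × 11×10⁻⁶ × 116 = 149.3 MPa.
Then P = σA = 149.3 × 2250 mm² = 335.9 kN, compressive.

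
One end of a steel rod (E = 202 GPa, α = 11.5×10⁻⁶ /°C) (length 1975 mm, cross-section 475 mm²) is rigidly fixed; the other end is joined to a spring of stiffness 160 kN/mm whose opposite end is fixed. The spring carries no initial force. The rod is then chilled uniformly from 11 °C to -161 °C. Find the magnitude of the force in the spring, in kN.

If the spring were absent the rod would shorten by αΔT L = 11.5×10⁻⁶ × 172 × 1975 = 3.907 mm.
With a force P in the spring, the elastic change of the rod is PL/(AE) and that of the spring is P/k; compatibility requires their sum to equal δ_free.
P [ L/(AE) + 1/k ] = δ_free → P [ 1975/(475×202×10³) + 1/(160×10³) ] = 3.907.
P = 3.907 / 2.683×10⁻⁵ = 145600 N.

P ≈ 146 kN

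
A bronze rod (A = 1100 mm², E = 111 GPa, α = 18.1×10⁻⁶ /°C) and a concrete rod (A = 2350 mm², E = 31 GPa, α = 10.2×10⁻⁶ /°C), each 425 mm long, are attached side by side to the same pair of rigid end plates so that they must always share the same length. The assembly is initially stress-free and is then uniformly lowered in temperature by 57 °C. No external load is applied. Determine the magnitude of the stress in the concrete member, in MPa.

σ ≈ 8.74 MPa (compressive)

The bronze has the larger α, so on cooling it would change length more than the concrete if both were free. The rigid plates force a common final length, so the bronze is put into tension and the concrete into compression, with equal and opposite forces P (no external load).
Setting the final lengths equal and cancelling L: (α₁ − α₂)ΔT = P/(A₁E₁) + P/(A₂E₂).
|α₁ − α₂|·ΔT = 7.9×10⁻⁶ × 57 = 0.0004503.
1/(A₁E₁) + 1/(A₂E₂) = 1/(1100×111×10³) + 1/(2350×31×10³) = 2.192×10⁻⁸ N⁻¹.
P = 0.0004503 / 2.192×10⁻⁸ = 20550 N = 20.55 kN.
σ_{concrete} = P/A₂ = 20550/2350 = 8.743 MPa, compressive.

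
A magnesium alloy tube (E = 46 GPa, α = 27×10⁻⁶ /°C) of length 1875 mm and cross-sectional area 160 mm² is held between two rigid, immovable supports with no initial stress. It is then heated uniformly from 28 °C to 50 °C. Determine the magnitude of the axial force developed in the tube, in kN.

The ends cannot move, so σ = EαΔT = 46×10³ × 27×10⁻⁶ × 22 = 27.32 MPa.
Then P = σA = 27.32 × 160 mm² = 4.372 kN, compressive.

P ≈ 4.37 kN (compressive)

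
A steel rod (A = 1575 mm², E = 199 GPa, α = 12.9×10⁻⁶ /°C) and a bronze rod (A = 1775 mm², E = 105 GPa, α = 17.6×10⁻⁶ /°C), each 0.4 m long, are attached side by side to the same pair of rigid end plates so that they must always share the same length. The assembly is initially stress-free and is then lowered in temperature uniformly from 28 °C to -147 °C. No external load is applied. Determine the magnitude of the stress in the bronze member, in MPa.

Equilibrium of a rigid end plate with no external load gives equal and opposite internal forces ±P in the two members. Since α_{bronze} > α_{steel}, cooling drives the bronze into tension and the steel into compression.
Equating the net (thermal + elastic) strains gives |α₁ − α₂|·ΔT = P·[1/(A₁E₁) + 1/(A₂E₂)].
|α₁ − α₂|·ΔT = 4.7×10⁻⁶ × 175 = 0.0008225.
1/(A₁E₁) + 1/(A₂E₂) = 1/(1575×199×10³) + 1/(1775×105×10³) = 8.556×10⁻⁹ N⁻¹.
So P = 0.0008225 / 8.556×10⁻⁹ = 96.13 kN.
σ_{bronze} = P/A₂ = 96130/1775 = 54.16 MPa, tensile.

σ ≈ 54.2 MPa (tensile)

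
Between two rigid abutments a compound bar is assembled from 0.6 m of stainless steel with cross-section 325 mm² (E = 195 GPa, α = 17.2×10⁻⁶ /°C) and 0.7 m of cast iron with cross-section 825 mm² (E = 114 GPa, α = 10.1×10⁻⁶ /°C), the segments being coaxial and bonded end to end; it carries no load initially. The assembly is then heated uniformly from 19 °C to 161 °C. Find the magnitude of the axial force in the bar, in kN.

P ≈ 146 kN (compressive)

With the walls removed the bar would change length by δ_free = Σ αᵢΔT Lᵢ = 17.2×10⁻⁶×142×600 + 10.1×10⁻⁶×142×700 = 2.469 mm.
The walls prevent any net length change, so an axial force P (same in every segment) develops. Compatibility: P · Σ Lᵢ/(AᵢEᵢ) = δ_free.
Σ Lᵢ/(AᵢEᵢ) = 600/(325×195×10³) + 700/(825×114×10³) = 1.691×10⁻⁵ mm/N.
P = 2.469 / 1.691×10⁻⁵ = 146000 N = 146 kN, compressive.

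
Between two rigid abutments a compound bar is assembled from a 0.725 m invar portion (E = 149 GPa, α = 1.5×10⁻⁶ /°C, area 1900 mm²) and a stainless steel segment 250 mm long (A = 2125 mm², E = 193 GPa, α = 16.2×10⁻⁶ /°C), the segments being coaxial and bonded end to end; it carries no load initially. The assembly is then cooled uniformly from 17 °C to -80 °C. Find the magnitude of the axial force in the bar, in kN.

P ≈ 157 kN (tensile)

If the supports were absent, the total length change would be Σ αᵢΔT Lᵢ = 1.5×10⁻⁶×97×725 + 16.2×10⁻⁶×97×250 = 0.4983 mm.
Since the ends are fixed, an axial force P builds up, equal in every segment, with P · Σ Lᵢ/(AᵢEᵢ) = δ_free.
The series flexibility is Σ Lᵢ/(AᵢEᵢ) = 725/(1900×149×10³) + 250/(2125×193×10³) = 3.171×10⁻⁶ mm/N.
So P = 0.4983 / 3.171×10⁻⁶ = 157.2 kN, tensile.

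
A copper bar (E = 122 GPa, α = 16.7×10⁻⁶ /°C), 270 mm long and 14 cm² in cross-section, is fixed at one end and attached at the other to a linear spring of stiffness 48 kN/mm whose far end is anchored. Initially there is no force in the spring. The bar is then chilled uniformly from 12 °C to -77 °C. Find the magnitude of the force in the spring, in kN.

Free thermal contraction: δ_free = αΔT L = 16.7×10⁻⁶ × 89 × 270 = 0.4013 mm.
With a force P in the spring, the elastic change of the bar is PL/(AE) and that of the spring is P/k; compatibility requires their sum to equal δ_free.
So P = δ_free / [L/(AE) + 1/k] = 0.4013 / [ 270/(1400×122×10³) + 1/(48×10³) ].
P = 0.4013 / 2.241×10⁻⁵ = 17900 N.

P ≈ 17.9 kN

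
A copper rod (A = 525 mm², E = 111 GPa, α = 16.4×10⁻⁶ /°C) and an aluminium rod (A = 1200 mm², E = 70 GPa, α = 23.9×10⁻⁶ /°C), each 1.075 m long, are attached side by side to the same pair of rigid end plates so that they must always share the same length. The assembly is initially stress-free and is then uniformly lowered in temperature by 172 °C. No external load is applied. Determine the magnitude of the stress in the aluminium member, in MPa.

σ ≈ 37 MPa (tensile)

Equilibrium of a rigid end plate with no external load gives equal and opposite internal forces ±P in the two members. Since α_{aluminium} > α_{copper}, cooling drives the aluminium into tension and the copper into compression.
Compatibility of the two members (thermal + elastic change equal): (α₁ − α₂)ΔT = P·[1/(A₁E₁) + 1/(A₂E₂)].
|α₁ − α₂|·ΔT = 7.5×10⁻⁶ × 172 = 0.00129.
1/(A₁E₁) + 1/(A₂E₂) = 1/(525×111×10³) + 1/(1200×70×10³) = 2.906×10⁻⁸ N⁻¹.
P = 0.00129 / 2.906×10⁻⁸ = 44380 N = 44.38 kN.
σ_{aluminium} = P/A₂ = 44380/1200 = 36.99 MPa, tensile.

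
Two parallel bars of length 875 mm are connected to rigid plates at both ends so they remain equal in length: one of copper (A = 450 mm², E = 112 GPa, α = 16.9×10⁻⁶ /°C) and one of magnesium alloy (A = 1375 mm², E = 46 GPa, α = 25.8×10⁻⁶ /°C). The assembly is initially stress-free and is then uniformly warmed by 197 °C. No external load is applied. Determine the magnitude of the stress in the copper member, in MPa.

Equilibrium of a rigid end plate with no external load gives equal and opposite internal forces ±P in the two members. Since α_{magnesium alloy} > α_{copper}, heating drives the magnesium alloy into compression and the copper into tension.
Equating the net (thermal + elastic) strains gives |α₁ − α₂|·ΔT = P·[1/(A₁E₁) + 1/(A₂E₂)].
|α₁ − α₂|·ΔT = 8.9×10⁻⁶ × 197 = 0.001753.
1/(A₁E₁) + 1/(A₂E₂) = 1/(450×112×10³) + 1/(1375×46×10³) = 3.565×10⁻⁸ N⁻¹.
P = 0.001753 / 3.565×10⁻⁸ = 49180 N = 49.18 kN.
σ_{copper} = P/A₁ = 49180/450 = 109.3 MPa, tensile.

σ ≈ 109 MPa (tensile)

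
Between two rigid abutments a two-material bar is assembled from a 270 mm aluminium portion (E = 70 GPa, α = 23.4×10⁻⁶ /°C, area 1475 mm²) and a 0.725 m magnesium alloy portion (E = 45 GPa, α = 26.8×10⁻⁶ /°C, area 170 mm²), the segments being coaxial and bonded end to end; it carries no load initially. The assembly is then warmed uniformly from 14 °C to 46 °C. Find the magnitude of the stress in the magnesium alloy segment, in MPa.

σ ≈ 49.8 MPa (compressive)

With the walls removed the bar would change length by δ_free = Σ αᵢΔT Lᵢ = 23.4×10⁻⁶×32×270 + 26.8×10⁻⁶×32×725 = 0.8239 mm.
The walls prevent any net length change, so an axial force P (same in every segment) develops. Compatibility: P · Σ Lᵢ/(AᵢEᵢ) = δ_free.
The series flexibility is Σ Lᵢ/(AᵢEᵢ) = 270/(1475×70×10³) + 725/(170×45×10³) = 9.739×10⁻⁵ mm/N.
Hence P = δ_free / Σ(L/AE) = 0.8239/9.739×10⁻⁵ = 8.46 kN (compressive).
σ_{magnesium alloy} = P / A = 8460 / 170 = 49.77 MPa.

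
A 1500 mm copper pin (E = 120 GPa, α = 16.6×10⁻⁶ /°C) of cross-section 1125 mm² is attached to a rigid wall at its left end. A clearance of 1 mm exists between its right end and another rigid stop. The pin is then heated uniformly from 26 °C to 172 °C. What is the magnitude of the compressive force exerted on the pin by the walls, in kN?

P ≈ 237 kN

If the wall were absent the pin would grow by αΔT L = 16.6×10⁻⁶ × 146 × 1500 = 3.635 mm.
After closing the 1 mm clearance, 3.635 − 1 = 2.635 mm of expansion remains to be suppressed by the wall.
That suppressed elongation corresponds to σ = E·Δ/L = 120×10³ × 2.635/1500 = 210.8 MPa.
Force on the wall = σA = 210.8 × 1125 mm² = 237.2 kN.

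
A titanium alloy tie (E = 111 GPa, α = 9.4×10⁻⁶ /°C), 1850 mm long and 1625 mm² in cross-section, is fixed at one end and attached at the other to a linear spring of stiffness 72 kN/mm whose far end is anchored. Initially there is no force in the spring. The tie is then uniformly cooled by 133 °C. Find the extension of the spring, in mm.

Free thermal contraction: δ_free = αΔT L = 9.4×10⁻⁶ × 133 × 1850 = 2.313 mm.
Let P be the tensile force in the spring. The tie extends elastically by PL/(AE) and the spring stretches by P/k; together these equal δ_free.
So P = δ_free / [L/(AE) + 1/k] = 2.313 / [ 1850/(1625×111×10³) + 1/(72×10³) ].
P = 2.313 / 2.415×10⁻⁵ = 95790 N.
Spring extension = P/k = 95790/(72×10³) = 1.33 mm.

δ ≈ 1.33 mm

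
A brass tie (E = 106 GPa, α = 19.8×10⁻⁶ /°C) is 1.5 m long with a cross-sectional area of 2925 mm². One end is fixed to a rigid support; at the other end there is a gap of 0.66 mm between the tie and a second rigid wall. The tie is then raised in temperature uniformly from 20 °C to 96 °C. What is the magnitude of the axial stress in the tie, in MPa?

Free thermal elongation = αΔT L = 19.8×10⁻⁶ × 76 × 1500 = 2.257 mm.
The gap closes (δ_free > 0.66 mm) and the wall then resists a further 2.257 − 0.66 = 1.597 mm of expansion.
Compatibility: PL/(AE) = 1.597 mm, so σ = P/A = E × (1.597/1500) = 112.9 MPa.

σ ≈ 113 MPa (compressive)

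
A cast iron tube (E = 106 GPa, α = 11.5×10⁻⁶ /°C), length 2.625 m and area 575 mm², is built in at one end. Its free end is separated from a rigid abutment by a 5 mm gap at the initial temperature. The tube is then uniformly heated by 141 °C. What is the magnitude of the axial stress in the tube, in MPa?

Unrestrained expansion: δ_free = αΔT L = 11.5×10⁻⁶ × 141 × 2625 = 4.256 mm.
This is smaller than the 5 mm clearance, so the tube expands freely without reaching the stop — the stress is zero.

σ ≈ 0 MPa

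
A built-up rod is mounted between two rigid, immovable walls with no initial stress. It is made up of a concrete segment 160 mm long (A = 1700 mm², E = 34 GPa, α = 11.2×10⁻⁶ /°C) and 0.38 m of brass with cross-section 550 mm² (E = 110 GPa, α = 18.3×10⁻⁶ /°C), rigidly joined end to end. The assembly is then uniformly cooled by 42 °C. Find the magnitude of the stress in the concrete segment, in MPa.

If the supports were absent, the total length change would be Σ αᵢΔT Lᵢ = 11.2×10⁻⁶×42×160 + 18.3×10⁻⁶×42×380 = 0.3673 mm.
The rigid supports impose zero overall length change; the single axial force P common to all segments must satisfy P Σ Lᵢ/(AᵢEᵢ) = δ_free.
The series flexibility is Σ Lᵢ/(AᵢEᵢ) = 160/(1700×34×10³) + 380/(550×110×10³) = 9.049×10⁻⁶ mm/N.
P = 0.3673 / 9.049×10⁻⁶ = 40590 N = 40.59 kN, tensile.
σ_{concrete} = P / A = 40590 / 1700 = 23.88 MPa.

σ ≈ 23.9 MPa (tensile)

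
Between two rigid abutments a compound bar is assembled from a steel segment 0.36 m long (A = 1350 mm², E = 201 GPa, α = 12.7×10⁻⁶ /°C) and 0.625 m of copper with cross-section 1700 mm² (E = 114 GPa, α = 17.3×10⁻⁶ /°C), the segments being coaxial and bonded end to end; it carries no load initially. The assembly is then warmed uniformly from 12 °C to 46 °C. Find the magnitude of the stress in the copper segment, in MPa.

If the supports were absent, the total length change would be Σ αᵢΔT Lᵢ = 12.7×10⁻⁶×34×360 + 17.3×10⁻⁶×34×625 = 0.5231 mm.
The walls prevent any net length change, so an axial force P (same in every segment) develops. Compatibility: P · Σ Lᵢ/(AᵢEᵢ) = δ_free.
Σ Lᵢ/(AᵢEᵢ) = 360/(1350×201×10³) + 625/(1700×114×10³) = 4.552×10⁻⁶ mm/N.
So P = 0.5231 / 4.552×10⁻⁶ = 114.9 kN, compressive.
σ_{copper} = P / A = 114900 / 1700 = 67.6 MPa.

σ ≈ 67.6 MPa (compressive)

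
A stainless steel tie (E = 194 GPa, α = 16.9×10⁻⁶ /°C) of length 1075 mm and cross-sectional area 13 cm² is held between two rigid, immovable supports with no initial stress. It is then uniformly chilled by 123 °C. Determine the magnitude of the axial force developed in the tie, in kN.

Full restraint means ε = 0, so the stress is σ = EαΔT = 194×10³ × 16.9×10⁻⁶ × 123 = 403.3 MPa.
Then P = σA = 403.3 × 1300 mm² = 524.2 kN, tensile.

P ≈ 524 kN (tensile)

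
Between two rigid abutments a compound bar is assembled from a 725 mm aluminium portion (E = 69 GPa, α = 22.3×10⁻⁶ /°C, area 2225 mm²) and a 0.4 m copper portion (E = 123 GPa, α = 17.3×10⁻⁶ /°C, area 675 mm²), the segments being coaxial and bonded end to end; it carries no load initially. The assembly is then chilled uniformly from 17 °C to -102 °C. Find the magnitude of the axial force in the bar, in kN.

Free thermal contraction of the whole bar: Σ αᵢΔT Lᵢ = 22.3×10⁻⁶×119×725 + 17.3×10⁻⁶×119×400 = 2.747 mm.
Since the ends are fixed, an axial force P builds up, equal in every segment, with P · Σ Lᵢ/(AᵢEᵢ) = δ_free.
Σ Lᵢ/(AᵢEᵢ) = 725/(2225×69×10³) + 400/(675×123×10³) = 9.54×10⁻⁶ mm/N.
P = 2.747 / 9.54×10⁻⁶ = 288000 N = 288 kN, tensile.

P ≈ 288 kN (tensile)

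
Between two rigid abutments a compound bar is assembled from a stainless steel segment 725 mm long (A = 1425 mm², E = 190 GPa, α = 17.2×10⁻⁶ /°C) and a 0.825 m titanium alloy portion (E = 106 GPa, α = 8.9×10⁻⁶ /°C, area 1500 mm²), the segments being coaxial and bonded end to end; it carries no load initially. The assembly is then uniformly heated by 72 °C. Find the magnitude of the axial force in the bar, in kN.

P ≈ 181 kN (compressive)

If the supports were absent, the total length change would be Σ αᵢΔT Lᵢ = 17.2×10⁻⁶×72×725 + 8.9×10⁻⁶×72×825 = 1.426 mm.
The walls prevent any net length change, so an axial force P (same in every segment) develops. Compatibility: P · Σ Lᵢ/(AᵢEᵢ) = δ_free.
The series flexibility is Σ Lᵢ/(AᵢEᵢ) = 725/(1425×190×10³) + 825/(1500×106×10³) = 7.866×10⁻⁶ mm/N.
Hence P = δ_free / Σ(L/AE) = 1.426/7.866×10⁻⁶ = 181.3 kN (compressive).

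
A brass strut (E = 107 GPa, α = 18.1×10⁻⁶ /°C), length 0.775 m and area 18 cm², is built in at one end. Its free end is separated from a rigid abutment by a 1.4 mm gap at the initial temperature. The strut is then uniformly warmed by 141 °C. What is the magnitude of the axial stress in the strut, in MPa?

σ ≈ 79.8 MPa (compressive)

Free thermal elongation = αΔT L = 18.1×10⁻⁶ × 141 × 775 = 1.978 mm.
This exceeds the 1.4 mm gap, so the wall pushes back. The portion of expansion that must be recovered elastically is δ_free − gap = 1.978 − 1.4 = 0.5779 mm.
That suppressed elongation corresponds to σ = E·Δ/L = 107×10³ × 0.5779/775 = 79.78 MPa.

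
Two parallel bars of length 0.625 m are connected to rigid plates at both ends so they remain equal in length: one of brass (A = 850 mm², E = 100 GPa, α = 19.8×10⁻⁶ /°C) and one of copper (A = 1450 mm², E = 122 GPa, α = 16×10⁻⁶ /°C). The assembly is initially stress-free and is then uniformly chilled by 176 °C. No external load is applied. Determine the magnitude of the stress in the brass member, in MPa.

Equilibrium of a rigid end plate with no external load gives equal and opposite internal forces ±P in the two members. Since α_{brass} > α_{copper}, cooling drives the brass into tension and the copper into compression.
Equating the net (thermal + elastic) strains gives |α₁ − α₂|·ΔT = P·[1/(A₁E₁) + 1/(A₂E₂)].
|α₁ − α₂|·ΔT = 3.8×10⁻⁶ × 176 = 0.0006688.
1/(A₁E₁) + 1/(A₂E₂) = 1/(850×100×10³) + 1/(1450×122×10³) = 1.742×10⁻⁸ N⁻¹.
P = 0.0006688 / 1.742×10⁻⁸ = 38400 N = 38.4 kN.
σ_{brass} = P/A₁ = 38400/850 = 45.17 MPa, tensile.

σ ≈ 45.2 MPa (tensile)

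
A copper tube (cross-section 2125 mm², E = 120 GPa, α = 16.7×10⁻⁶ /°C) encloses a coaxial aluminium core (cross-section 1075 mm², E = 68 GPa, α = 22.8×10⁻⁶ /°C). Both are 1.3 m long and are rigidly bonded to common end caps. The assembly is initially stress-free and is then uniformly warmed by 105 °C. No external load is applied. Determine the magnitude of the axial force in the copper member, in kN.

P ≈ 36.4 kN (tensile in the copper)

The aluminium has the larger α, so on heating it would change length more than the copper if both were free. The rigid plates force a common final length, so the aluminium is put into compression and the copper into tension, with equal and opposite forces P (no external load).
Compatibility of the two members (thermal + elastic change equal): (α₁ − α₂)ΔT = P·[1/(A₁E₁) + 1/(A₂E₂)].
|α₁ − α₂|·ΔT = 6.1×10⁻⁶ × 105 = 0.0006405.
1/(A₁E₁) + 1/(A₂E₂) = 1/(2125×120×10³) + 1/(1075×68×10³) = 1.76×10⁻⁸ N⁻¹.
P = 0.0006405 / 1.76×10⁻⁸ = 36390 N = 36.39 kN.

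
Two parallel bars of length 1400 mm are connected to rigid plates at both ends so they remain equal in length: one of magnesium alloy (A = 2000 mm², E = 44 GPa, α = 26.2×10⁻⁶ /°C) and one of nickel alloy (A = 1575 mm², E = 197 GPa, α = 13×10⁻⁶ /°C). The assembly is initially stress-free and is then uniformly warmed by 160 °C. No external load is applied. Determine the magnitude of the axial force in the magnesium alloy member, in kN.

Both members must finish at the same length. With the larger α, the magnesium alloy tends to over-expand; the plates restrain it, putting the magnesium alloy in compression and the nickel alloy in tension. With no external load the two internal forces are equal and opposite, magnitude P.
Equating the net (thermal + elastic) strains gives |α₁ − α₂|·ΔT = P·[1/(A₁E₁) + 1/(A₂E₂)].
|α₁ − α₂|·ΔT = 13.2×10⁻⁶ × 160 = 0.002112.
1/(A₁E₁) + 1/(A₂E₂) = 1/(2000×44×10³) + 1/(1575×197×10³) = 1.459×10⁻⁸ N⁻¹.
P = 0.002112 / 1.459×10⁻⁸ = 144800 N = 144.8 kN.

P ≈ 145 kN (compressive in the magnesium alloy)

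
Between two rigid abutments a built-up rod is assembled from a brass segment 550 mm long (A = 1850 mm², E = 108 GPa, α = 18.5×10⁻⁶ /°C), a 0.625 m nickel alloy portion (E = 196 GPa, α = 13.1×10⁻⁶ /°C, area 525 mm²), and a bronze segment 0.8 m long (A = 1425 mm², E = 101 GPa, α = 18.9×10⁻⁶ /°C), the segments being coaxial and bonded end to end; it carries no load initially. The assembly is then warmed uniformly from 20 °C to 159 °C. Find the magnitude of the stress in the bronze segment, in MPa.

σ ≈ 227 MPa (compressive)

If the supports were absent, the total length change would be Σ αᵢΔT Lᵢ = 18.5×10⁻⁶×139×550 + 13.1×10⁻⁶×139×625 + 18.9×10⁻⁶×139×800 = 4.654 mm.
The walls prevent any net length change, so an axial force P (same in every segment) develops. Compatibility: P · Σ Lᵢ/(AᵢEᵢ) = δ_free.
Σ Lᵢ/(AᵢEᵢ) = 550/(1850×108×10³) + 625/(525×196×10³) + 800/(1425×101×10³) = 1.439×10⁻⁵ mm/N.
So P = 4.654 / 1.439×10⁻⁵ = 323.5 kN, compressive.
σ_{bronze} = P / A = 323500 / 1425 = 227 MPa.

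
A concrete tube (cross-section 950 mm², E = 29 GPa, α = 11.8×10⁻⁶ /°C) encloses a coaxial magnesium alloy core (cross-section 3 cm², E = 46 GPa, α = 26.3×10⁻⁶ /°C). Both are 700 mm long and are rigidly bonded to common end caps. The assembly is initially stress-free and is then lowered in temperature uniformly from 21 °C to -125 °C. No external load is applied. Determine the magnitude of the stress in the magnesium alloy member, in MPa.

σ ≈ 64.9 MPa (tensile)

The magnesium alloy has the larger α, so on cooling it would change length more than the concrete if both were free. The rigid plates force a common final length, so the magnesium alloy is put into tension and the concrete into compression, with equal and opposite forces P (no external load).
Compatibility of the two members (thermal + elastic change equal): (α₁ − α₂)ΔT = P·[1/(A₁E₁) + 1/(A₂E₂)].
|α₁ − α₂|·ΔT = 14.5×10⁻⁶ × 146 = 0.002117.
1/(A₁E₁) + 1/(A₂E₂) = 1/(950×29×10³) + 1/(300×46×10³) = 1.088×10⁻⁷ N⁻¹.
So P = 0.002117 / 1.088×10⁻⁷ = 19.46 kN.
σ_{magnesium alloy} = P/A₂ = 19460/300 = 64.88 MPa, tensile.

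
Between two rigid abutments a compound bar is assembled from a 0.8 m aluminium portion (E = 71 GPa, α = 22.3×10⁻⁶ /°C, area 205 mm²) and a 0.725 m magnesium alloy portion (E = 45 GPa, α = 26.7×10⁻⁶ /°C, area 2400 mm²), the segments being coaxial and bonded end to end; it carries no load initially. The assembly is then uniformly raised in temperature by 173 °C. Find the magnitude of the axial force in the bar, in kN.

P ≈ 104 kN (compressive)

If the supports were absent, the total length change would be Σ αᵢΔT Lᵢ = 22.3×10⁻⁶×173×800 + 26.7×10⁻⁶×173×725 = 6.435 mm.
The rigid supports impose zero overall length change; the single axial force P common to all segments must satisfy P Σ Lᵢ/(AᵢEᵢ) = δ_free.
Σ Lᵢ/(AᵢEᵢ) = 800/(205×71×10³) + 725/(2400×45×10³) = 6.168×10⁻⁵ mm/N.
P = 6.435 / 6.168×10⁻⁵ = 104300 N = 104.3 kN, compressive.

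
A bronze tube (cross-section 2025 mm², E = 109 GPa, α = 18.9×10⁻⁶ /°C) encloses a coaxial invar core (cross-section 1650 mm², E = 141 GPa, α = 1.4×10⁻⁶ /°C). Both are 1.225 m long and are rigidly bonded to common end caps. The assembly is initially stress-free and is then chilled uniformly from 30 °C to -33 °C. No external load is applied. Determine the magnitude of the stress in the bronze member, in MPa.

σ ≈ 61.7 MPa (tensile)

Equilibrium of a rigid end plate with no external load gives equal and opposite internal forces ±P in the two members. Since α_{bronze} > α_{invar}, cooling drives the bronze into tension and the invar into compression.
Equating the net (thermal + elastic) strains gives |α₁ − α₂|·ΔT = P·[1/(A₁E₁) + 1/(A₂E₂)].
|α₁ − α₂|·ΔT = 17.5×10⁻⁶ × 63 = 0.001102.
1/(A₁E₁) + 1/(A₂E₂) = 1/(2025×109×10³) + 1/(1650×141×10³) = 8.829×10⁻⁹ N⁻¹.
So P = 0.001102 / 8.829×10⁻⁹ = 124.9 kN.
σ_{bronze} = P/A₁ = 124900/2025 = 61.67 MPa, tensile.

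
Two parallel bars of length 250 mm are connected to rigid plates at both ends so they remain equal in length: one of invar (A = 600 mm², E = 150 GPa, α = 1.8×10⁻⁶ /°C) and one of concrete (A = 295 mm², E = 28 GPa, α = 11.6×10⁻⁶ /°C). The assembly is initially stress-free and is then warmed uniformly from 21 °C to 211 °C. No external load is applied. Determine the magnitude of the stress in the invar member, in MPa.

σ ≈ 23.5 MPa (tensile)

Equilibrium of a rigid end plate with no external load gives equal and opposite internal forces ±P in the two members. Since α_{concrete} > α_{invar}, heating drives the concrete into compression and the invar into tension.
Equating the net (thermal + elastic) strains gives |α₁ − α₂|·ΔT = P·[1/(A₁E₁) + 1/(A₂E₂)].
|α₁ − α₂|·ΔT = 9.8×10⁻⁶ × 190 = 0.001862.
1/(A₁E₁) + 1/(A₂E₂) = 1/(600×150×10³) + 1/(295×28×10³) = 1.322×10⁻⁷ N⁻¹.
So P = 0.001862 / 1.322×10⁻⁷ = 14.09 kN.
σ_{invar} = P/A₁ = 14090/600 = 23.48 MPa, tensile.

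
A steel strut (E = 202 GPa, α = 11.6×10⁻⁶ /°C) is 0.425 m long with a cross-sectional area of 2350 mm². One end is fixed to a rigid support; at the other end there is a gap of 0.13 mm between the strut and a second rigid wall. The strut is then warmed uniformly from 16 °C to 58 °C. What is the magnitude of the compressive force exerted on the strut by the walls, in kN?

P ≈ 86.1 kN

Unrestrained expansion: δ_free = αΔT L = 11.6×10⁻⁶ × 42 × 425 = 0.2071 mm.
The gap closes (δ_free > 0.13 mm) and the wall then resists a further 0.2071 − 0.13 = 0.07706 mm of expansion.
Compatibility: PL/(AE) = 0.07706 mm, so σ = P/A = E × (0.07706/425) = 36.63 MPa.
Force on the wall = σA = 36.63 × 2350 mm² = 86.07 kN.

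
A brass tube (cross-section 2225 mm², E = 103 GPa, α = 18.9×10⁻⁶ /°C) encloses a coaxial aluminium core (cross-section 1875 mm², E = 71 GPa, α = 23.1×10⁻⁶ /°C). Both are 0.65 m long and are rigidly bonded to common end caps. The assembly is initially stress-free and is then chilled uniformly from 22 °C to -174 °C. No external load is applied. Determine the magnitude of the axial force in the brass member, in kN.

The aluminium has the larger α, so on cooling it would change length more than the brass if both were free. The rigid plates force a common final length, so the aluminium is put into tension and the brass into compression, with equal and opposite forces P (no external load).
Compatibility of the two members (thermal + elastic change equal): (α₁ − α₂)ΔT = P·[1/(A₁E₁) + 1/(A₂E₂)].
|α₁ − α₂|·ΔT = 4.2×10⁻⁶ × 196 = 0.0008232.
1/(A₁E₁) + 1/(A₂E₂) = 1/(2225×103×10³) + 1/(1875×71×10³) = 1.188×10⁻⁸ N⁻¹.
So P = 0.0008232 / 1.188×10⁻⁸ = 69.32 kN.

P ≈ 69.3 kN (compressive in the brass)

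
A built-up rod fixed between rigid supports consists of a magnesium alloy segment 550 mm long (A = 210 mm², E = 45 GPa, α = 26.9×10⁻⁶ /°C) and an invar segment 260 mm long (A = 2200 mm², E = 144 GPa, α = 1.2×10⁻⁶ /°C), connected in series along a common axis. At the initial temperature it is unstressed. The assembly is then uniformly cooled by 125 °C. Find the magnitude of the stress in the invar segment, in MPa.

σ ≈ 14.5 MPa (tensile)

If the supports were absent, the total length change would be Σ αᵢΔT Lᵢ = 26.9×10⁻⁶×125×550 + 1.2×10⁻⁶×125×260 = 1.888 mm.
Since the ends are fixed, an axial force P builds up, equal in every segment, with P · Σ Lᵢ/(AᵢEᵢ) = δ_free.
Σ Lᵢ/(AᵢEᵢ) = 550/(210×45×10³) + 260/(2200×144×10³) = 5.902×10⁻⁵ mm/N.
Hence P = δ_free / Σ(L/AE) = 1.888/5.902×10⁻⁵ = 31.99 kN (tensile).
σ_{invar} = P / A = 31990 / 2200 = 14.54 MPa.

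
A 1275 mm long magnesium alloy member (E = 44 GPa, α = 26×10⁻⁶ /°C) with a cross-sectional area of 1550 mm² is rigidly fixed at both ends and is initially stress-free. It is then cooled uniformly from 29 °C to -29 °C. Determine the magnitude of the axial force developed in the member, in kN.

P ≈ 103 kN (tensile)

Full restraint means ε = 0, so the stress is σ = EαΔT = 44×10³ × 26×10⁻⁶ × 58 = 66.35 MPa.
P = AEαΔT = 1550 × 44×10³ × 26×10⁻⁶ × 58 = 102.8 kN (tensile).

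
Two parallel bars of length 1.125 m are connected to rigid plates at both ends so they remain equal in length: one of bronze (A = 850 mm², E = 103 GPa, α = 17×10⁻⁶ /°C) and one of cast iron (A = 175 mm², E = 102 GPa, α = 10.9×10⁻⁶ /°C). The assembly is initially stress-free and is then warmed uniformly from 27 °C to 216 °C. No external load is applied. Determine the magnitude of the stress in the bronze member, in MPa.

Both members must finish at the same length. With the larger α, the bronze tends to over-expand; the plates restrain it, putting the bronze in compression and the cast iron in tension. With no external load the two internal forces are equal and opposite, magnitude P.
Compatibility of the two members (thermal + elastic change equal): (α₁ − α₂)ΔT = P·[1/(A₁E₁) + 1/(A₂E₂)].
|α₁ − α₂|·ΔT = 6.1×10⁻⁶ × 189 = 0.001153.
1/(A₁E₁) + 1/(A₂E₂) = 1/(850×103×10³) + 1/(175×102×10³) = 6.744×10⁻⁸ N⁻¹.
So P = 0.001153 / 6.744×10⁻⁸ = 17.09 kN.
σ_{bronze} = P/A₁ = 17090/850 = 20.11 MPa, compressive.

σ ≈ 20.1 MPa (compressive)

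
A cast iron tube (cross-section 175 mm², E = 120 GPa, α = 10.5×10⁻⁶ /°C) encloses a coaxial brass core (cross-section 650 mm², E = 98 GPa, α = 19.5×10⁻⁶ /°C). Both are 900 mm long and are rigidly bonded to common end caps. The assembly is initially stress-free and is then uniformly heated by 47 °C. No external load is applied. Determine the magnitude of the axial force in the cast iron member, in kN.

P ≈ 6.68 kN (tensile in the cast iron)

Equilibrium of a rigid end plate with no external load gives equal and opposite internal forces ±P in the two members. Since α_{brass} > α_{cast iron}, heating drives the brass into compression and the cast iron into tension.
Compatibility of the two members (thermal + elastic change equal): (α₁ − α₂)ΔT = P·[1/(A₁E₁) + 1/(A₂E₂)].
|α₁ − α₂|·ΔT = 9×10⁻⁶ × 47 = 0.000423.
1/(A₁E₁) + 1/(A₂E₂) = 1/(175×120×10³) + 1/(650×98×10³) = 6.332×10⁻⁸ N⁻¹.
So P = 0.000423 / 6.332×10⁻⁸ = 6.681 kN.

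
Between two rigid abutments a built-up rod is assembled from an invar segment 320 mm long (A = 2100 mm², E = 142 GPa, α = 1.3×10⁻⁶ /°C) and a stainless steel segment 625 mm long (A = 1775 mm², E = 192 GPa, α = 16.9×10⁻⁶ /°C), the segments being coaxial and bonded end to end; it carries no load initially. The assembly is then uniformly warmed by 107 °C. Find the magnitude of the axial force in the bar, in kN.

P ≈ 404 kN (compressive)

Free thermal expansion of the whole bar: Σ αᵢΔT Lᵢ = 1.3×10⁻⁶×107×320 + 16.9×10⁻⁶×107×625 = 1.175 mm.
The rigid supports impose zero overall length change; the single axial force P common to all segments must satisfy P Σ Lᵢ/(AᵢEᵢ) = δ_free.
The series flexibility is Σ Lᵢ/(AᵢEᵢ) = 320/(2100×142×10³) + 625/(1775×192×10³) = 2.907×10⁻⁶ mm/N.
P = 1.175 / 2.907×10⁻⁶ = 404100 N = 404.1 kN, compressive.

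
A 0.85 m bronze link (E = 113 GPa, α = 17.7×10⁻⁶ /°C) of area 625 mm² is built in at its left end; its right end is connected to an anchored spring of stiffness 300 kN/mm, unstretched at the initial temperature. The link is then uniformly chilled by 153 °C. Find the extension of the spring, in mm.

δ ≈ 0.499 mm

Free thermal contraction: δ_free = αΔT L = 17.7×10⁻⁶ × 153 × 850 = 2.302 mm.
With a force P in the spring, the elastic change of the link is PL/(AE) and that of the spring is P/k; compatibility requires their sum to equal δ_free.
P [ L/(AE) + 1/k ] = δ_free → P [ 850/(625×113×10³) + 1/(300×10³) ] = 2.302.
P = 2.302 / 1.537×10⁻⁵ = 149800 N.
Spring extension = P/k = 149800/(300×10³) = 0.4993 mm.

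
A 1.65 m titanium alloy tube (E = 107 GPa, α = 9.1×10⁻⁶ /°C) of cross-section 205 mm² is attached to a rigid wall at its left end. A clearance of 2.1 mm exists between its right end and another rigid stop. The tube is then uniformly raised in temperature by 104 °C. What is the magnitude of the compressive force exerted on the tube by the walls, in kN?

Unrestrained expansion: δ_free = αΔT L = 9.1×10⁻⁶ × 104 × 1650 = 1.562 mm.
Since δ_free = 1.56 mm is less than the 2.1 mm gap, the tube never touches the wall. No axial force develops.

P ≈ 0 kN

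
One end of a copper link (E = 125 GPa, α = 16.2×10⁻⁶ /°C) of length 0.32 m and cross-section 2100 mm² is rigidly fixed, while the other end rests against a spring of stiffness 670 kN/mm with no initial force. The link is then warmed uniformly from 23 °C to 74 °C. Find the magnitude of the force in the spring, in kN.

P ≈ 97.5 kN

If the spring were absent the link would lengthen by αΔT L = 16.2×10⁻⁶ × 51 × 320 = 0.2644 mm.
With a force P in the spring, the elastic change of the link is PL/(AE) and that of the spring is P/k; compatibility requires their sum to equal δ_free.
P [ L/(AE) + 1/k ] = δ_free → P [ 320/(2100×125×10³) + 1/(670×10³) ] = 0.2644.
P = 0.2644 / 2.712×10⁻⁶ = 97500 N.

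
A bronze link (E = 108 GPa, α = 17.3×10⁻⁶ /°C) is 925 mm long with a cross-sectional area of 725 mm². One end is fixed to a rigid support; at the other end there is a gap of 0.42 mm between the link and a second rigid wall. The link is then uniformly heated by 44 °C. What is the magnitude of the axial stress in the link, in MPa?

σ ≈ 33.2 MPa (compressive)

Unrestrained expansion: δ_free = αΔT L = 17.3×10⁻⁶ × 44 × 925 = 0.7041 mm.
After closing the 0.42 mm clearance, 0.7041 − 0.42 = 0.2841 mm of expansion remains to be suppressed by the wall.
Compatibility: PL/(AE) = 0.2841 mm, so σ = P/A = E × (0.2841/925) = 33.17 MPa.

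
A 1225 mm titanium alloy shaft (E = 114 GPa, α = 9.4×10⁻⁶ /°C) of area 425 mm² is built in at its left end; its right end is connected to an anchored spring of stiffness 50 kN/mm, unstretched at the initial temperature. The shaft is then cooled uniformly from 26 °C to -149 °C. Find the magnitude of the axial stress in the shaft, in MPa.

The unrestrained thermal change is αΔT L = 9.4×10⁻⁶ × 175 × 1225 = 2.015 mm.
With a force P in the spring, the elastic change of the shaft is PL/(AE) and that of the spring is P/k; compatibility requires their sum to equal δ_free.
So P = δ_free / [L/(AE) + 1/k] = 2.015 / [ 1225/(425×114×10³) + 1/(50×10³) ].
P = 2.015 / 4.528×10⁻⁵ = 44500 N.
σ = P/A = 44500/425 = 104.7 MPa.

σ ≈ 105 MPa (tensile)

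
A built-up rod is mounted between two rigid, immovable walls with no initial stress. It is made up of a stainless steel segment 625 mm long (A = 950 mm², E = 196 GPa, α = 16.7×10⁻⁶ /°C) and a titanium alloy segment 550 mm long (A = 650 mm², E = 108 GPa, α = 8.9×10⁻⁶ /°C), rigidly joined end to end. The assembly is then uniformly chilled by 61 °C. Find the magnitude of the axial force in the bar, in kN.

If the supports were absent, the total length change would be Σ αᵢΔT Lᵢ = 16.7×10⁻⁶×61×625 + 8.9×10⁻⁶×61×550 = 0.9353 mm.
Since the ends are fixed, an axial force P builds up, equal in every segment, with P · Σ Lᵢ/(AᵢEᵢ) = δ_free.
The series flexibility is Σ Lᵢ/(AᵢEᵢ) = 625/(950×196×10³) + 550/(650×108×10³) = 1.119×10⁻⁵ mm/N.
P = 0.9353 / 1.119×10⁻⁵ = 83570 N = 83.57 kN, tensile.

P ≈ 83.6 kN (tensile)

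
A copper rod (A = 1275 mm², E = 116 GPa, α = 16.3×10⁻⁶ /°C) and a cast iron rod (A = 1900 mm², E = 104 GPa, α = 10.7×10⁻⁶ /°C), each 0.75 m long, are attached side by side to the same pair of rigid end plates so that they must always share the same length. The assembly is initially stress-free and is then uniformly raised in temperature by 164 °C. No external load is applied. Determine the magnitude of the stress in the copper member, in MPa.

Both members must finish at the same length. With the larger α, the copper tends to over-expand; the plates restrain it, putting the copper in compression and the cast iron in tension. With no external load the two internal forces are equal and opposite, magnitude P.
Setting the final lengths equal and cancelling L: (α₁ − α₂)ΔT = P/(A₁E₁) + P/(A₂E₂).
|α₁ − α₂|·ΔT = 5.6×10⁻⁶ × 164 = 0.0009184.
1/(A₁E₁) + 1/(A₂E₂) = 1/(1275×116×10³) + 1/(1900×104×10³) = 1.182×10⁻⁸ N⁻¹.
So P = 0.0009184 / 1.182×10⁻⁸ = 77.69 kN.
σ_{copper} = P/A₁ = 77690/1275 = 60.93 MPa, compressive.

σ ≈ 60.9 MPa (compressive)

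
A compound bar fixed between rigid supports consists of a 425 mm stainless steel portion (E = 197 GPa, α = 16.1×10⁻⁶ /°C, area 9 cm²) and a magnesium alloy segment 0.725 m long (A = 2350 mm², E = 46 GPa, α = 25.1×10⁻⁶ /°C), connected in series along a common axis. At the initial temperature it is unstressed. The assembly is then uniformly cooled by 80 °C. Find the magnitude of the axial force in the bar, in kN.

If the supports were absent, the total length change would be Σ αᵢΔT Lᵢ = 16.1×10⁻⁶×80×425 + 25.1×10⁻⁶×80×725 = 2.003 mm.
The walls prevent any net length change, so an axial force P (same in every segment) develops. Compatibility: P · Σ Lᵢ/(AᵢEᵢ) = δ_free.
The series flexibility is Σ Lᵢ/(AᵢEᵢ) = 425/(900×197×10³) + 725/(2350×46×10³) = 9.104×10⁻⁶ mm/N.
Hence P = δ_free / Σ(L/AE) = 2.003/9.104×10⁻⁶ = 220 kN (tensile).

P ≈ 220 kN (tensile)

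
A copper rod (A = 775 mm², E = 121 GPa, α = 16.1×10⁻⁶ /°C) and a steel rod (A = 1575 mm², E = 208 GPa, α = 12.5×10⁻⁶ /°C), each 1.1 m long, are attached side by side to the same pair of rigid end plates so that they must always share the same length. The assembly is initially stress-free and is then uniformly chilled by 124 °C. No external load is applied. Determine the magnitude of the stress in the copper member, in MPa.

σ ≈ 42 MPa (tensile)

The copper has the larger α, so on cooling it would change length more than the steel if both were free. The rigid plates force a common final length, so the copper is put into tension and the steel into compression, with equal and opposite forces P (no external load).
Equating the net (thermal + elastic) strains gives |α₁ − α₂|·ΔT = P·[1/(A₁E₁) + 1/(A₂E₂)].
|α₁ − α₂|·ΔT = 3.6×10⁻⁶ × 124 = 0.0004464.
1/(A₁E₁) + 1/(A₂E₂) = 1/(775×121×10³) + 1/(1575×208×10³) = 1.372×10⁻⁸ N⁻¹.
P = 0.0004464 / 1.372×10⁻⁸ = 32550 N = 32.55 kN.
σ_{copper} = P/A₁ = 32550/775 = 41.99 MPa, tensile.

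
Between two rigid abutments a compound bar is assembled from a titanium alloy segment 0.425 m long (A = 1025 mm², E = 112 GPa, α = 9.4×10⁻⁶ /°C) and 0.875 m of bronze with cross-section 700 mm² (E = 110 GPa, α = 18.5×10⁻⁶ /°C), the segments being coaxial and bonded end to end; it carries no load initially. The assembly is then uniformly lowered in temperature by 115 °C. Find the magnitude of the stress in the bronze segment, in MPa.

If the supports were absent, the total length change would be Σ αᵢΔT Lᵢ = 9.4×10⁻⁶×115×425 + 18.5×10⁻⁶×115×875 = 2.321 mm.
The walls prevent any net length change, so an axial force P (same in every segment) develops. Compatibility: P · Σ Lᵢ/(AᵢEᵢ) = δ_free.
Σ Lᵢ/(AᵢEᵢ) = 425/(1025×112×10³) + 875/(700×110×10³) = 1.507×10⁻⁵ mm/N.
P = 2.321 / 1.507×10⁻⁵ = 154100 N = 154.1 kN, tensile.
σ_{bronze} = P / A = 154100 / 700 = 220.1 MPa.

σ ≈ 220 MPa (tensile)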